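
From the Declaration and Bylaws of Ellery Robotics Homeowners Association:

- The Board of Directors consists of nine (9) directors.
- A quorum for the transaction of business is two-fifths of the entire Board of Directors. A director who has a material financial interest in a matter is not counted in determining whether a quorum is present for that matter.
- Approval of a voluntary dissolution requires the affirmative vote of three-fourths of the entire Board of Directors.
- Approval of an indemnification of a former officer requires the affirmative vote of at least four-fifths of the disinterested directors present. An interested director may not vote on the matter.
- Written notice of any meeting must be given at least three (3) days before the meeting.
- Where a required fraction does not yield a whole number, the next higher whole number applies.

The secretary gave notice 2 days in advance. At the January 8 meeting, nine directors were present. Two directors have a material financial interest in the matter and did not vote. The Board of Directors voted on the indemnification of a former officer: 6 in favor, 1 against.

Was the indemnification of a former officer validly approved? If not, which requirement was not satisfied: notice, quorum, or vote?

Invalid — notice requirement not satisfied.

Notice: 2 days given; 3 required (2 < 3). Not satisfied.
Quorum: 9 present, but the 2 interested directors do not count, leaving 7. Quorum is 4. Satisfied.
Vote: the indemnification of a former officer requires four-fifths of the disinterested directors present (9 − 2 = 7). 4/5 of 7 = 5.60, rounded up to 6, so 6 affirmative votes are needed; 6 voted in favor. Satisfied.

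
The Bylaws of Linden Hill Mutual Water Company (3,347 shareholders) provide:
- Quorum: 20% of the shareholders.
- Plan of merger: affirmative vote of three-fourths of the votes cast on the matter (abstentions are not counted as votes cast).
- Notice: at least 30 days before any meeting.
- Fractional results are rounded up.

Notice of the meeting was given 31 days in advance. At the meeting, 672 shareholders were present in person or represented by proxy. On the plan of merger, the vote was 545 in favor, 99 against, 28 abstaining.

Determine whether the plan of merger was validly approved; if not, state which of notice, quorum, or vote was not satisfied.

Notice: 31 days given; 30 required. Satisfied.
Quorum: 20% of 3,347 = 669.40, rounded up to 670; 672 present. Satisfied.
Vote: requires three-fourths of the votes cast (672 − 28 abstaining = 644); 3/4 of 644 = 483, so 483 needed; 545 in favor. Satisfied.

Valid — all requirements satisfied.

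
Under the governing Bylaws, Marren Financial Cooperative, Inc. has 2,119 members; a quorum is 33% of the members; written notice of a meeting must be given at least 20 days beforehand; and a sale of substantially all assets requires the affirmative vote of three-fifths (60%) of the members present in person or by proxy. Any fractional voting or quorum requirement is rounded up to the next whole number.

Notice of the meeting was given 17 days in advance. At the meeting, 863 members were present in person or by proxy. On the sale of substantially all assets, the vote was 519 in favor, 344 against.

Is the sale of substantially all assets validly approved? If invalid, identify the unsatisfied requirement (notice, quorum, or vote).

Notice: 17 days given; 20 required. Not satisfied.
Quorum: 33% of 2,119 = 699.27, rounded up to 700; 863 present. Satisfied.
Vote: requires three-fifths of those present (863); 3/5 of 863 = 517.80, rounded up to 518, so 518 needed; 519 in favor. Satisfied.

Invalid — notice requirement not satisfied.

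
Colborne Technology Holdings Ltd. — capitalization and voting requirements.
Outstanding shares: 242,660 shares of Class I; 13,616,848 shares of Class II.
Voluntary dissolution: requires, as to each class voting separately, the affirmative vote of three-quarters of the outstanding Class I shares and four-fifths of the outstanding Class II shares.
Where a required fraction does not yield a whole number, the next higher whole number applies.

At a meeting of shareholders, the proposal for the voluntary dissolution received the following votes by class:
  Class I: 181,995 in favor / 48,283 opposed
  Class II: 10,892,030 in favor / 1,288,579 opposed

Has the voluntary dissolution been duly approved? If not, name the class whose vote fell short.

Not approved — the Class II shares did not give the required vote.

Class I: 3/4 of 242660 = 181995; 181,995 required, 181,995 in favor — approved.
Class II: 4/5 of 13616848 = 10893478.40, rounded up to 10893479; 10,893,479 required, 10,892,030 in favor — not approved.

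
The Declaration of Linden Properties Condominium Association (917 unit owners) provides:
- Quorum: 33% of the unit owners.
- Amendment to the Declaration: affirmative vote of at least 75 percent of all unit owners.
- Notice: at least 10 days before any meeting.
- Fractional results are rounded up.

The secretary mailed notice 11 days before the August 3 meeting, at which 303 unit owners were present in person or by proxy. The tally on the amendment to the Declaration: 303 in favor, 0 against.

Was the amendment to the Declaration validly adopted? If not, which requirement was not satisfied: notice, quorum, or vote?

Invalid — vote requirement not satisfied.

Notice: 11 days given; 10 required. Satisfied.
Quorum: 33% of 917 = 302.61, rounded up to 303; 303 present. Satisfied.
Vote: requires three-fourths of all unit owners (917); 3/4 of 917 = 687.75, rounded up to 688, so 688 needed; 303 in favor. Not satisfied.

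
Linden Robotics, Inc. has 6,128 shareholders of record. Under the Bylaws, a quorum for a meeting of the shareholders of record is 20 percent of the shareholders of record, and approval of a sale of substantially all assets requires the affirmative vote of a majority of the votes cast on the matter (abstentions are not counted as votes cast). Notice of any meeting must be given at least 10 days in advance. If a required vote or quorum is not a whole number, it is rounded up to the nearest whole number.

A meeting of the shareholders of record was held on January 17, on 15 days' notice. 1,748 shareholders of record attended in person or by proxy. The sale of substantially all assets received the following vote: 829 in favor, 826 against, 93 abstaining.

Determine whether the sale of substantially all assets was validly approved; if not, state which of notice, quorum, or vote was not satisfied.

Valid — all requirements satisfied.

Notice: 15 days given; 10 required. Satisfied.
Quorum: 20% of 6,128 = 1,225.60, rounded up to 1,226; 1,748 present. Satisfied.
Vote: requires a majority of the votes cast (1,748 − 93 abstaining = 1,655); a majority of 1655 is 828, so 828 needed; 829 in favor. Satisfied.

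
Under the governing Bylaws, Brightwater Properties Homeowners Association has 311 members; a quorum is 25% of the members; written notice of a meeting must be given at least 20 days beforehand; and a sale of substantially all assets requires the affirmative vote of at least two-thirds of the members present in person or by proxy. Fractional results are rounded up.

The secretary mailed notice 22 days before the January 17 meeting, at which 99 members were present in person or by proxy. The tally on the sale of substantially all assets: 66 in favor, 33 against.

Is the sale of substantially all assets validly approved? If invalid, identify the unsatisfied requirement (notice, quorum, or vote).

Notice: 22 days given; 20 required. Satisfied.
Quorum: 25% of 311 = 77.75, rounded up to 78; 99 present. Satisfied.
Vote: requires two-thirds of those present (99); 2/3 of 99 = 66, so 66 needed; 66 in favor. Satisfied.

Valid — all requirements satisfied.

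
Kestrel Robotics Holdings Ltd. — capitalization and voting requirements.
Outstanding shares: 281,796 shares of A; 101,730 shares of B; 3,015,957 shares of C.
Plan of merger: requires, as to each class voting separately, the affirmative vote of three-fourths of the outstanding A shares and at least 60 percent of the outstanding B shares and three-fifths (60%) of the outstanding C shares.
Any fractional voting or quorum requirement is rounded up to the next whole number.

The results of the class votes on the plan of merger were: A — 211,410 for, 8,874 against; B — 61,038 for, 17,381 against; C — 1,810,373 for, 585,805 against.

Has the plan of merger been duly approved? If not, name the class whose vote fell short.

Approved — every class gave the required vote.

A: 3/4 of 281796 = 211347; 211,347 required, 211,410 in favor — approved.
B: 3/5 of 101730 = 61038; 61,038 required, 61,038 in favor — approved.
C: 3/5 of 3015957 = 1809574.20, rounded up to 1809575; 1,809,575 required, 1,810,373 in favor — approved.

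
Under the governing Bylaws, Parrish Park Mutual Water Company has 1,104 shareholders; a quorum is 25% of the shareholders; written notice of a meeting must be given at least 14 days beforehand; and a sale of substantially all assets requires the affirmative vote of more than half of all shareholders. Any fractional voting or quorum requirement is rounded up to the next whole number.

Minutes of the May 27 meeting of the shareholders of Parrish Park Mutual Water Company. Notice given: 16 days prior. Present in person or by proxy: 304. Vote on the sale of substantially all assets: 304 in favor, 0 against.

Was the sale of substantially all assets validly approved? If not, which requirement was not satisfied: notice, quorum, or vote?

Notice: 16 days given; 14 required. Satisfied.
Quorum: 25% of 1,104 = 276; 304 present. Satisfied.
Vote: requires a majority of all shareholders (1,104); a majority of 1104 is 553, so 553 needed; 304 in favor. Not satisfied.

Invalid — vote requirement not satisfied.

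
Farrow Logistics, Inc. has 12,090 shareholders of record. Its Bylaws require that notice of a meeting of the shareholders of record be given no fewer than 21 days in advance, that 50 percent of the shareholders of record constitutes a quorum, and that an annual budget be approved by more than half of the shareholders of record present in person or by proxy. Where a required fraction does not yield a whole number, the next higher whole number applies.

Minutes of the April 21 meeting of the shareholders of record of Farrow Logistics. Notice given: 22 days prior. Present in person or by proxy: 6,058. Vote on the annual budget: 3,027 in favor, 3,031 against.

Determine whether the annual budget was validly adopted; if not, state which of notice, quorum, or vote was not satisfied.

Invalid — vote requirement not satisfied.

Notice: 22 days given; 21 required. Satisfied.
Quorum: 50% of 12,090 = 6,045; 6,058 present. Satisfied.
Vote: requires a majority of those present (6,058); a majority of 6058 is 3030, so 3,030 needed; 3,027 in favor. Not satisfied.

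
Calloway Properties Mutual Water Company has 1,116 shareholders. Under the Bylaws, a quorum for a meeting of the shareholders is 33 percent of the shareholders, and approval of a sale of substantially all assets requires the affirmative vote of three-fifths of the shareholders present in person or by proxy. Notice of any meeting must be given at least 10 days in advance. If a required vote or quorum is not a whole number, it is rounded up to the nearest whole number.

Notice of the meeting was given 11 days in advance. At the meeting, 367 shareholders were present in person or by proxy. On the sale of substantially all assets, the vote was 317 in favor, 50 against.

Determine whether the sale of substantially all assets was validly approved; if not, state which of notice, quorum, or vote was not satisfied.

Invalid — quorum requirement not satisfied.

Notice: 11 days given; 10 required. Satisfied.
Quorum: 33% of 1,116 = 368.28, rounded up to 369; 367 present. Not satisfied.
Vote: requires three-fifths of those present (367); 3/5 of 367 = 220.20, rounded up to 221, so 221 needed; 317 in favor. Satisfied.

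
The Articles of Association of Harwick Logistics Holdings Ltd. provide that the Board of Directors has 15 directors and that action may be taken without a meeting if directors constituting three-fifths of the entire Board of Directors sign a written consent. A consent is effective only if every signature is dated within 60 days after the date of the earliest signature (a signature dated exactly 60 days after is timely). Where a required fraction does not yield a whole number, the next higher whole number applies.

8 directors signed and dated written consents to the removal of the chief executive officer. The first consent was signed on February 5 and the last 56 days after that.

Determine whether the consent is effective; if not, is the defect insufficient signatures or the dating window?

Signatures required: three-fifths of 15 — 3/5 of 15 = 9, so 9 needed; 8 signed. Insufficient.
Dating window: the latest signature is 56 days after the earliest; the limit is 60 days. Within the window.

Not effective — insufficient signatures.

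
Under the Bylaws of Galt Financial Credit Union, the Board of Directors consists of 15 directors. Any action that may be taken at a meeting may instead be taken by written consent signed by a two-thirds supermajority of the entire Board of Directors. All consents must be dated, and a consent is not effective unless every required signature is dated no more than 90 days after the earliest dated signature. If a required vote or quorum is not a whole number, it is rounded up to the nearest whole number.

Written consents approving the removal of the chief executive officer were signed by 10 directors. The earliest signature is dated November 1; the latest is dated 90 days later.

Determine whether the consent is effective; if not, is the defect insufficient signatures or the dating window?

Signatures required: a two-thirds supermajority of 15 — 2/3 of 15 = 10, so 10 needed; 10 signed. Sufficient.
Dating window: the latest signature is 90 days after the earliest; the limit is 90 days. Within the window.

Effective — both the signature and dating-window requirements are satisfied.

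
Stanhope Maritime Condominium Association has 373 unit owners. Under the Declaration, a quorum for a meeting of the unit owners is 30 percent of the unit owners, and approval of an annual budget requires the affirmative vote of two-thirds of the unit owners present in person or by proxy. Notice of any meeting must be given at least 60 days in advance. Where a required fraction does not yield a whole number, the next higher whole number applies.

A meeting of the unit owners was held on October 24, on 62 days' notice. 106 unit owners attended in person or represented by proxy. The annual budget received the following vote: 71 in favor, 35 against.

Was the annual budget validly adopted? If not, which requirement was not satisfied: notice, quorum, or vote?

Invalid — quorum requirement not satisfied.

Notice: 62 days given; 60 required. Satisfied.
Quorum: 30% of 373 = 111.90, rounded up to 112; 106 present. Not satisfied.
Vote: requires two-thirds of those present (106); 2/3 of 106 = 70.67, rounded up to 71, so 71 needed; 71 in favor. Satisfied.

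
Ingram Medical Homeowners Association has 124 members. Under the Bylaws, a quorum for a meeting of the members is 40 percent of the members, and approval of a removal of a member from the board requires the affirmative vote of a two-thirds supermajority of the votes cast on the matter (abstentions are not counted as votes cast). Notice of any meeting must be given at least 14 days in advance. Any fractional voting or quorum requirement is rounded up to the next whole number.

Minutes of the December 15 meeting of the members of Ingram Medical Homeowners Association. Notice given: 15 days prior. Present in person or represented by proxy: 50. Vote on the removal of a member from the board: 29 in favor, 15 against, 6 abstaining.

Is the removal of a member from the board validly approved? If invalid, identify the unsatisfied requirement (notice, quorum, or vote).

Notice: 15 days given; 14 required. Satisfied.
Quorum: 40% of 124 = 49.60, rounded up to 50; 50 present. Satisfied.
Vote: requires two-thirds of the votes cast (50 − 6 abstaining = 44); 2/3 of 44 = 29.33, rounded up to 30, so 30 needed; 29 in favor. Not satisfied.

Invalid — vote requirement not satisfied.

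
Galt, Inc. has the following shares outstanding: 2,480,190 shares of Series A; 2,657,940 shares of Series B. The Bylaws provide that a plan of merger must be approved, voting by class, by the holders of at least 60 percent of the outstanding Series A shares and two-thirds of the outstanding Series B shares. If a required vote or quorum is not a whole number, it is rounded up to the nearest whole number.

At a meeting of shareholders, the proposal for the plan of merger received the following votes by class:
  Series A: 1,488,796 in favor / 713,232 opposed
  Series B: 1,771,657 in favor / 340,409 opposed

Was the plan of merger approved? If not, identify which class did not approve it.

Series A: 3/5 of 2480190 = 1488114; 1,488,114 required, 1,488,796 in favor — approved.
Series B: 2/3 of 2657940 = 1771960; 1,771,960 required, 1,771,657 in favor — not approved.

Not approved — the Series B shares did not give the required vote.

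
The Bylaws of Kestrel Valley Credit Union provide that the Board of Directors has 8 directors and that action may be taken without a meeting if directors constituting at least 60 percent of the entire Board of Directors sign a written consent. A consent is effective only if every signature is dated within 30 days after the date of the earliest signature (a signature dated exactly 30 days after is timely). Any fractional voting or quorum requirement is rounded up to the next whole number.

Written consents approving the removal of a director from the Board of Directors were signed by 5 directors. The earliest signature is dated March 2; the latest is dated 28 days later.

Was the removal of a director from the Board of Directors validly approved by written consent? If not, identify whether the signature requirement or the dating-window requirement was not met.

Signatures required: at least 60 percent of 8 — 3/5 of 8 = 4.80, rounded up to 5, so 5 needed; 5 signed. Sufficient.
Dating window: the latest signature is 28 days after the earliest; the limit is 30 days. Within the window.

Effective — both the signature and dating-window requirements are satisfied.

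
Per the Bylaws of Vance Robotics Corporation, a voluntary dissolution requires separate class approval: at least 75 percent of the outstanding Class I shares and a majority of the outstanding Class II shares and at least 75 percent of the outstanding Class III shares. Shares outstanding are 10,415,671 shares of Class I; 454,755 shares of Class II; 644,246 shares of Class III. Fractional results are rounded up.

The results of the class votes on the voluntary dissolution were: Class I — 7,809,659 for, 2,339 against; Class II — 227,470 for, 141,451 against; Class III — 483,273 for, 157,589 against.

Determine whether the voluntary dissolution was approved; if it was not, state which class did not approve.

Class I: 3/4 of 10415671 = 7811753.25, rounded up to 7811754; 7,811,754 required, 7,809,659 in favor — not approved.
Class II: a majority of 454755 is 227378; 227,378 required, 227,470 in favor — approved.
Class III: 3/4 of 644246 = 483184.50, rounded up to 483185; 483,185 required, 483,273 in favor — approved.

Not approved — the Class I shares did not give the required vote.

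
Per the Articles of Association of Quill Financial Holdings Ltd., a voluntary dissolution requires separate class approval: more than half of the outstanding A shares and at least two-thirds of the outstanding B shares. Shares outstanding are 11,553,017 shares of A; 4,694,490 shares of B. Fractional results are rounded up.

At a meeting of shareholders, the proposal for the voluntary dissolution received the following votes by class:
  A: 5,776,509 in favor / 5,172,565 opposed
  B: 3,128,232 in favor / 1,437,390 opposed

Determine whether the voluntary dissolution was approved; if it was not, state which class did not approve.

Not approved — the B shares did not give the required vote.

A: a majority of 11553017 is 5776509; 5,776,509 required, 5,776,509 in favor — approved.
B: 2/3 of 4694490 = 3129660; 3,129,660 required, 3,128,232 in favor — not approved.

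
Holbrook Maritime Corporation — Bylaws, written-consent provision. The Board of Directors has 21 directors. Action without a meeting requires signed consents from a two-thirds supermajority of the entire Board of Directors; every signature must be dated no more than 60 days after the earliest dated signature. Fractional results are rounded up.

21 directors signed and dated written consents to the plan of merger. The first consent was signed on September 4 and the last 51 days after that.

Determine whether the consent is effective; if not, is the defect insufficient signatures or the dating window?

Effective — both the signature and dating-window requirements are satisfied.

Signatures required: a two-thirds supermajority of 21 — 2/3 of 21 = 14, so 14 needed; 21 signed. Sufficient.
Dating window: the latest signature is 51 days after the earliest; the limit is 60 days. Within the window.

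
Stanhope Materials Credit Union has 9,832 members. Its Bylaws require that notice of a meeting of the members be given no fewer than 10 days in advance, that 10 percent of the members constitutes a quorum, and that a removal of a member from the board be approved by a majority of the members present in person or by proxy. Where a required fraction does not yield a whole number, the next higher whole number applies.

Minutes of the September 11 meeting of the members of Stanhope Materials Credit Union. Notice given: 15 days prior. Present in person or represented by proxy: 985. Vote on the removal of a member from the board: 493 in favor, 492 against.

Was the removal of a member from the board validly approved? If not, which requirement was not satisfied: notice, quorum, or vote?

Valid — all requirements satisfied.

Notice: 15 days given; 10 required. Satisfied.
Quorum: 10% of 9,832 = 983.20, rounded up to 984; 985 present. Satisfied.
Vote: requires a majority of those present (985); a majority of 985 is 493, so 493 needed; 493 in favor. Satisfied.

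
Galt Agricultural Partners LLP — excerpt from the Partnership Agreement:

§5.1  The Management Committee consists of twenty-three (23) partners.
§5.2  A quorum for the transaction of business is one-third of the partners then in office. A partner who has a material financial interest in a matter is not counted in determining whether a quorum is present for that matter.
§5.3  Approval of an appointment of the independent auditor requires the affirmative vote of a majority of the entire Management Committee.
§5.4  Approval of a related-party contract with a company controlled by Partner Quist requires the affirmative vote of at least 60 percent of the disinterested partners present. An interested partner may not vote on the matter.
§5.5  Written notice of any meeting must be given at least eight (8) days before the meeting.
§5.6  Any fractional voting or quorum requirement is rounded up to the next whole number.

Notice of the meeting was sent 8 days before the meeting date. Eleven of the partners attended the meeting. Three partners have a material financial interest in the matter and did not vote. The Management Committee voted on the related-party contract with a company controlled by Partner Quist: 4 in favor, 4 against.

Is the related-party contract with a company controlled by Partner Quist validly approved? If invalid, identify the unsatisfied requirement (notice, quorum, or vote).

Notice: 8 days given; 8 required (8 ≥ 8). Satisfied.
Quorum: 11 present, but the 3 interested partners do not count, leaving 8. Quorum is 8. Satisfied.
Vote: the related-party contract with a company controlled by Partner Quist requires three-fifths of the disinterested partners present (11 − 3 = 8). 3/5 of 8 = 4.80, rounded up to 5, so 5 affirmative votes are needed; 4 voted in favor. Not satisfied.

Invalid — vote requirement not satisfied.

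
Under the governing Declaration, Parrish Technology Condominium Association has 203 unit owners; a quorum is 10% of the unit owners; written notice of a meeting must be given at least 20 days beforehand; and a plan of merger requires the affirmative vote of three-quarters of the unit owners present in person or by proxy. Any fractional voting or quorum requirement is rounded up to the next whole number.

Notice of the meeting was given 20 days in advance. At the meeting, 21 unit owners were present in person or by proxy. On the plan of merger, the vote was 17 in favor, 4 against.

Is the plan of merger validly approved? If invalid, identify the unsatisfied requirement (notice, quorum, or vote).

Valid — all requirements satisfied.

Notice: 20 days given; 20 required. Satisfied.
Quorum: 10% of 203 = 20.30, rounded up to 21; 21 present. Satisfied.
Vote: requires three-fourths of those present (21); 3/4 of 21 = 15.75, rounded up to 16, so 16 needed; 17 in favor. Satisfied.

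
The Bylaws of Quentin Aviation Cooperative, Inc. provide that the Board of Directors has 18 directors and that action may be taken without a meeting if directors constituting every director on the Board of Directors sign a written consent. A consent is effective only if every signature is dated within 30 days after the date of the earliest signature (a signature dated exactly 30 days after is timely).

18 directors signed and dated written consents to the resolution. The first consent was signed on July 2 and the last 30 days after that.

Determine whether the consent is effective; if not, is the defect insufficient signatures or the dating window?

Signatures required: every one of 18 — unanimous means all 18, so 18 needed; 18 signed. Sufficient.
Dating window: the latest signature is 30 days after the earliest; the limit is 30 days. Within the window.

Effective — both the signature and dating-window requirements are satisfied.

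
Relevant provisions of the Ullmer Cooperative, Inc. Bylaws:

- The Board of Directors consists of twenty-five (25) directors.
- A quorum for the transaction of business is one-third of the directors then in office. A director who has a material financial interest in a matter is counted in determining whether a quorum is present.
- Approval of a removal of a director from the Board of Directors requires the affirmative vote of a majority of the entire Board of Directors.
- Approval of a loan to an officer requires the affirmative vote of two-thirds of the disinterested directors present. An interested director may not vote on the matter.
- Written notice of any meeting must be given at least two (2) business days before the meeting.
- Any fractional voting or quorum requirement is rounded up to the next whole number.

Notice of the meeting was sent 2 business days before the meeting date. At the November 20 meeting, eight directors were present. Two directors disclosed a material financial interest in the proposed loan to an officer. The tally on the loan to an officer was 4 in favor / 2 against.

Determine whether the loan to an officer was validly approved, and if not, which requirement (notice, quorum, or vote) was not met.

Invalid — quorum requirement not satisfied.

Notice: 2 business days given; 2 required (2 ≥ 2). Satisfied.
Quorum: 8 present (interested directors count toward quorum); quorum is 9. Not satisfied.
Vote: the loan to an officer requires two-thirds of the disinterested directors present (8 − 2 = 6). 2/3 of 6 = 4, so 4 affirmative votes are needed; 4 voted in favor. Satisfied. (Moot — without a quorum no business can be validly transacted.)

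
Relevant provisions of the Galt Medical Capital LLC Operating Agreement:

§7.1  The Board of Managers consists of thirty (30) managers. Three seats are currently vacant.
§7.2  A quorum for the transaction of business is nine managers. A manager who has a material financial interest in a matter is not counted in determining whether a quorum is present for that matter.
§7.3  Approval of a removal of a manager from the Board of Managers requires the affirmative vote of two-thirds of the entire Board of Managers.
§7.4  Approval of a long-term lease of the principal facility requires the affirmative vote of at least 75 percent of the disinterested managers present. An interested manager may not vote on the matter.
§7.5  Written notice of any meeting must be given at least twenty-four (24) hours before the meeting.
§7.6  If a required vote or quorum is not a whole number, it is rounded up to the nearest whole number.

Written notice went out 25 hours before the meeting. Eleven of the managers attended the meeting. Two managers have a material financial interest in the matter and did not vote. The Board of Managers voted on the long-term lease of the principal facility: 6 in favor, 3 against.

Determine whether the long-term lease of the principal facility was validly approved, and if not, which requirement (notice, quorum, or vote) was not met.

Notice: 25 hours given; 24 required (25 ≥ 24). Satisfied.
Quorum: 11 present, but the 2 interested managers do not count, leaving 9. Quorum is 9. Satisfied.
Vote: the long-term lease of the principal facility requires three-fourths of the disinterested managers present (11 − 2 = 9). 3/4 of 9 = 6.75, rounded up to 7, so 7 affirmative votes are needed; 6 voted in favor. Not satisfied.

Invalid — vote requirement not satisfied.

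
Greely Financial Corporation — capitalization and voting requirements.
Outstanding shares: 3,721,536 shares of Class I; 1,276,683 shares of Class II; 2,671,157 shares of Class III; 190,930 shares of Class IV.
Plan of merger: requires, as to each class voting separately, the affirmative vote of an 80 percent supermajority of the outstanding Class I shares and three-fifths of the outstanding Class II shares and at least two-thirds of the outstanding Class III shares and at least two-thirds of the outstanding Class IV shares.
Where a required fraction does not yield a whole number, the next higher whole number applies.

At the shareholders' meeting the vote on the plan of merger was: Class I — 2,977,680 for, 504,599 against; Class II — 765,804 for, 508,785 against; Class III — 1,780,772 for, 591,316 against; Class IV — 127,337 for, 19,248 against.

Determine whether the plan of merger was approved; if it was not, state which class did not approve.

Class I: 4/5 of 3721536 = 2977228.80, rounded up to 2977229; 2,977,229 required, 2,977,680 in favor — approved.
Class II: 3/5 of 1276683 = 766009.80, rounded up to 766010; 766,010 required, 765,804 in favor — not approved.
Class III: 2/3 of 2671157 = 1780771.33, rounded up to 1780772; 1,780,772 required, 1,780,772 in favor — approved.
Class IV: 2/3 of 190930 = 127286.67, rounded up to 127287; 127,287 required, 127,337 in favor — approved.

Not approved — the Class II shares did not give the required vote.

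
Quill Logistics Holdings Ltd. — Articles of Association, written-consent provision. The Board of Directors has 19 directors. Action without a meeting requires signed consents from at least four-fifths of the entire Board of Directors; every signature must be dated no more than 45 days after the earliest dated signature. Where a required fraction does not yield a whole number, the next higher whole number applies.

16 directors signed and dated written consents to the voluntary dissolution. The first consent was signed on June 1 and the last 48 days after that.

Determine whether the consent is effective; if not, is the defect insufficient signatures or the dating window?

Signatures required: at least four-fifths of 19 — 4/5 of 19 = 15.20, rounded up to 16, so 16 needed; 16 signed. Sufficient.
Dating window: the latest signature is 48 days after the earliest; the limit is 45 days. Outside the window.

Not effective — dating-window requirement not satisfied.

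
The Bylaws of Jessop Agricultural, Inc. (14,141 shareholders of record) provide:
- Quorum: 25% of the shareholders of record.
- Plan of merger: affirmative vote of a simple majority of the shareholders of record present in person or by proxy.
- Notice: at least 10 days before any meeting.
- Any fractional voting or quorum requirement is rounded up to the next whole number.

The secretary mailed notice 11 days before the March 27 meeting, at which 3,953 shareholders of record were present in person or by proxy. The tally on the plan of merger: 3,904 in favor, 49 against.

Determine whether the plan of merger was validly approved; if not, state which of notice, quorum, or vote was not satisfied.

Valid — all requirements satisfied.

Notice: 11 days given; 10 required. Satisfied.
Quorum: 25% of 14,141 = 3,535.25, rounded up to 3,536; 3,953 present. Satisfied.
Vote: requires a majority of those present (3,953); a majority of 3953 is 1977, so 1,977 needed; 3,904 in favor. Satisfied.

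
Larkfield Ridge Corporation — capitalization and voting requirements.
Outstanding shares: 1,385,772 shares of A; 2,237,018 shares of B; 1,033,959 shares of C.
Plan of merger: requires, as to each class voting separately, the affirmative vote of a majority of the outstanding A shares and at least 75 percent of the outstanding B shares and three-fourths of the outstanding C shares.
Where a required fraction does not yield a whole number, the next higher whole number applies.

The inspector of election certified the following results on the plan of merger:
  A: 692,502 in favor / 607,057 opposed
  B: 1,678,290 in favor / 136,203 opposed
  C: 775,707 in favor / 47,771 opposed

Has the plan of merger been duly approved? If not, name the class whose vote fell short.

A: a majority of 1385772 is 692887; 692,887 required, 692,502 in favor — not approved.
B: 3/4 of 2237018 = 1677763.50, rounded up to 1677764; 1,677,764 required, 1,678,290 in favor — approved.
C: 3/4 of 1033959 = 775469.25, rounded up to 775470; 775,470 required, 775,707 in favor — approved.

Not approved — the A shares did not give the required vote.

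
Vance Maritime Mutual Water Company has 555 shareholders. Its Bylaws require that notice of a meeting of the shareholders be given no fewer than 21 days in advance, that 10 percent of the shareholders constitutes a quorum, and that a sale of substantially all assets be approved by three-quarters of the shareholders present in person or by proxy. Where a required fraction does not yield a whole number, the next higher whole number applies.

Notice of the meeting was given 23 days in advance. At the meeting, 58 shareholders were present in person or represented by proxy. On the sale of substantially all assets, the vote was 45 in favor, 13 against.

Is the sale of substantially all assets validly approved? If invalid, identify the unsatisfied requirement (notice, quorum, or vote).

Valid — all requirements satisfied.

Notice: 23 days given; 21 required. Satisfied.
Quorum: 10% of 555 = 55.50, rounded up to 56; 58 present. Satisfied.
Vote: requires three-fourths of those present (58); 3/4 of 58 = 43.50, rounded up to 44, so 44 needed; 45 in favor. Satisfied.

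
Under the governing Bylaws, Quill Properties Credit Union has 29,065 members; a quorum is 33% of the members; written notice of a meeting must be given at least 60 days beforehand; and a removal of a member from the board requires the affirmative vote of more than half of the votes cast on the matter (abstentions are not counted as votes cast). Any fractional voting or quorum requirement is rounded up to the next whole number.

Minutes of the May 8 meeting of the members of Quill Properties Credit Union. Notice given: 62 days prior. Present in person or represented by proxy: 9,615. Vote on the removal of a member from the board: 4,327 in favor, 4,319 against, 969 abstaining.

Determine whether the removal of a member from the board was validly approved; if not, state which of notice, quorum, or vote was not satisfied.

Notice: 62 days given; 60 required. Satisfied.
Quorum: 33% of 29,065 = 9,591.45, rounded up to 9,592; 9,615 present. Satisfied.
Vote: requires a majority of the votes cast (9,615 − 969 abstaining = 8,646); a majority of 8646 is 4324, so 4,324 needed; 4,327 in favor. Satisfied.

Valid — all requirements satisfied.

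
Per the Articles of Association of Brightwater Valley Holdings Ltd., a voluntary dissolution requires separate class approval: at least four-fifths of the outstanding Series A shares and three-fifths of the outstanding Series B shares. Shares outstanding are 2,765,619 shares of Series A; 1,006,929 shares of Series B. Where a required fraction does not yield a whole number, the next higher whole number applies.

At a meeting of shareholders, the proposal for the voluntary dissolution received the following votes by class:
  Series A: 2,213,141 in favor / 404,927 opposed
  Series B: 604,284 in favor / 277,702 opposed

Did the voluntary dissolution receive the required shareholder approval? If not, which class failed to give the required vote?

Series A: 4/5 of 2765619 = 2212495.20, rounded up to 2212496; 2,212,496 required, 2,213,141 in favor — approved.
Series B: 3/5 of 1006929 = 604157.40, rounded up to 604158; 604,158 required, 604,284 in favor — approved.

Approved — every class gave the required vote.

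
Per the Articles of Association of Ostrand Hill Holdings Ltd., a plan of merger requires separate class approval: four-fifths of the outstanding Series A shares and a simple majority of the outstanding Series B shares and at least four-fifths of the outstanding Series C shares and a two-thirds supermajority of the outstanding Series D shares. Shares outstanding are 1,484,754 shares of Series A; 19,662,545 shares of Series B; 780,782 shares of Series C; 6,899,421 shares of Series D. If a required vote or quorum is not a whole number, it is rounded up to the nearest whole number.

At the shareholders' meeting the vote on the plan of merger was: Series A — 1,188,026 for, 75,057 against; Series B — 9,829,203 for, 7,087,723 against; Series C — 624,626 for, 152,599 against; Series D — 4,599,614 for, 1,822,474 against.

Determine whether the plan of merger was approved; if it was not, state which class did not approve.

Not approved — the Series B shares did not give the required vote.

Series A: 4/5 of 1484754 = 1187803.20, rounded up to 1187804; 1,187,804 required, 1,188,026 in favor — approved.
Series B: a majority of 19662545 is 9831273; 9,831,273 required, 9,829,203 in favor — not approved.
Series C: 4/5 of 780782 = 624625.60, rounded up to 624626; 624,626 required, 624,626 in favor — approved.
Series D: 2/3 of 6899421 = 4599614; 4,599,614 required, 4,599,614 in favor — approved.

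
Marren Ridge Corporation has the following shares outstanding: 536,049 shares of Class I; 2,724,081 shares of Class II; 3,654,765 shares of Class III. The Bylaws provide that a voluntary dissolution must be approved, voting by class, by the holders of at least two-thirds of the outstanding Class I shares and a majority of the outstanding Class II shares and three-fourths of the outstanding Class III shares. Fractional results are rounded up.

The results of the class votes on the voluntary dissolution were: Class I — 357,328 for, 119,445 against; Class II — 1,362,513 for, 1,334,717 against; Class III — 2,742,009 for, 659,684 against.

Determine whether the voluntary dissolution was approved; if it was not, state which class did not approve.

Class I: 2/3 of 536049 = 357366; 357,366 required, 357,328 in favor — not approved.
Class II: a majority of 2724081 is 1362041; 1,362,041 required, 1,362,513 in favor — approved.
Class III: 3/4 of 3654765 = 2741073.75, rounded up to 2741074; 2,741,074 required, 2,742,009 in favor — approved.

Not approved — the Class I shares did not give the required vote.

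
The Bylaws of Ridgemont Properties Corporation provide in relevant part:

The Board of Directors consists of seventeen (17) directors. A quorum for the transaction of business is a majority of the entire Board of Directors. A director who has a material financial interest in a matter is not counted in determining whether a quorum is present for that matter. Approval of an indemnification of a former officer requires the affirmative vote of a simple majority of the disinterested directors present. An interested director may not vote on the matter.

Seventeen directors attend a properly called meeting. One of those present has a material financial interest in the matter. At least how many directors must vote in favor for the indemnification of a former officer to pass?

The indemnification of a former officer requires a majority of the disinterested directors present (17 − 1 = 16).
A majority of 16 is 9.

9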